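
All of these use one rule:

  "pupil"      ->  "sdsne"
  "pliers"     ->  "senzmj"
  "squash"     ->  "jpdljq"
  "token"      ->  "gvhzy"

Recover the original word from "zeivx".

p(15)→s(18) and u(20)→d(3) fit y≡23x+11 (mod 26); the inverse of 23 mod 26 is 17. This is an affine cipher: with a=0,…,z=25, each position x becomes (23x+11) mod 26.
Reversing it on zeivx: z(25)→17·(25−11)≡4=e; e(4)→17·(4−11)≡11=l; i(8)→17·(8−11)≡1=b; v(21)→17·(21−11)≡14=o; x(23)→17·(23−11)≡22=w (all mod 26).

elbow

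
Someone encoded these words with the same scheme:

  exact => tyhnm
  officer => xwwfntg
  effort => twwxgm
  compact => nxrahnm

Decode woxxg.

floor

e(4)→t(19) and x(23)→y(24) fit y≡3x+7 (mod 26); the inverse of 3 mod 26 is 9. This is an affine cipher: with a=0,…,z=25, each position x becomes (3x+7) mod 26.
Decoding woxxg: w(22)→9·(22−7)≡5=f; o(14)→9·(14−7)≡11=l; x(23)→9·(23−7)≡14=o; x(23)→9·(23−7)≡14=o; g(6)→9·(6−7)≡17=r (all mod 26).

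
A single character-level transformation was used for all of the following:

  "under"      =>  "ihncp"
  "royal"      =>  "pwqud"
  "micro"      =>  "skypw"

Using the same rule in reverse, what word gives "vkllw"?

hippo

u(20)→i(8) and n(13)→h(7) fit y≡15x+20 (mod 26); the inverse of 15 mod 26 is 7. Treating letters as 0–25, the rule is x ↦ 15x + 20 (mod 26).
Undoing it on vkllw: v(21)→7·(21−20)≡7=h; k(10)→7·(10−20)≡8=i; l(11)→7·(11−20)≡15=p; l(11)→7·(11−20)≡15=p; w(22)→7·(22−20)≡14=o (all mod 26).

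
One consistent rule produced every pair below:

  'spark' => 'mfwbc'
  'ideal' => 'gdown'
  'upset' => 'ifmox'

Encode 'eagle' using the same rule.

s(18)→m(12) and p(15)→f(5) fit y≡11x+22 (mod 26); the inverse of 11 mod 26 is 19. Treating letters as 0–25, the rule is x ↦ 11x + 22 (mod 26).
For eagle: e(4)→11·4+22≡14=o; a(0)→11·0+22≡22=w; g(6)→11·6+22≡10=k; l(11)→11·11+22≡13=n; e(4)→11·4+22≡14=o (all mod 26).

owkno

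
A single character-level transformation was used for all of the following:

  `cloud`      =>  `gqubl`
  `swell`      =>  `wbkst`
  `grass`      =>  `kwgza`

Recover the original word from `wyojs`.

In cloud: c→g is +4, l→q is +5, o→u is +6, u→b is +7 — the shift increases by 1 each position. The shift increases by 1 at each position, starting from +4: 4, 5, 6, ….
Undoing it on wyojs: w−4=s, y−5=t, o−6=i, j−7=c, s−8=k.

stick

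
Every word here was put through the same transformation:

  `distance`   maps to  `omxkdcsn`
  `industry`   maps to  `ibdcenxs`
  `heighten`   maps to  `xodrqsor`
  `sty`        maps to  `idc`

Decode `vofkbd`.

travel

The output letters match the input read backwards, each shifted +10: distance reversed is ecnatsid. The word is reversed, then every letter is shifted forward by 10.
Undoing it on vofkbd: shift back: v−10=l, o−10=e, f−10=v, k−10=a, b−10=r, d−10=t → levart; then reverse → travel.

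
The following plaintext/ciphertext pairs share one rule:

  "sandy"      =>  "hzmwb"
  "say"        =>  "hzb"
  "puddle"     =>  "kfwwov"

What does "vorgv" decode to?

Each pair mirrors across the alphabet (s↔h, a↔z, n↔m): positions sum to 25. Each letter is replaced by its mirror in the alphabet: a↔z, b↔y, c↔x, and so on (the Atbash cipher).
Undoing it on vorgv: v↔e, o↔l, r↔i, g↔t, v↔e.

elite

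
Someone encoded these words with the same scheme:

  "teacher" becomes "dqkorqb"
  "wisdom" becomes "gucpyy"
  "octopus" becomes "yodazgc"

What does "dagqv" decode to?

A repeating key of period 2 is used — shifts +10, +12 over and over.
Undoing it on dagqv: d−10=t, a−12=o, g−10=w, q−12=e, v−10=l.

towel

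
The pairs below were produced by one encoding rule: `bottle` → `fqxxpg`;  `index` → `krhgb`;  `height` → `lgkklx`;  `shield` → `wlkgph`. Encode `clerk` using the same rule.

The shift depends on letter class: consonant b→f is +4, but vowel o→q is +2. Vowels shift forward by 2 and consonants shift forward by 4.
On clerk: c(cons)+4=g, l(cons)+4=p, e(vowel)+2=g, r(cons)+4=v, k(cons)+4=o.

gpgvo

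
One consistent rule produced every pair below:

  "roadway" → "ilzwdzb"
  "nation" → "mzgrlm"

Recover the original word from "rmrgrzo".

initial

Each pair mirrors across the alphabet (r↔i, o↔l, a↔z): positions sum to 25. Letters are reflected about the middle of the alphabet (position → 25−position): Atbash.
Decoding rmrgrzo: r↔i, m↔n, r↔i, g↔t, r↔i, z↔a, o↔l.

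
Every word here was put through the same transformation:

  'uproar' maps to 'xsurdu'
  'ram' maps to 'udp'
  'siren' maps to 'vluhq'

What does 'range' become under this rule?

udqjh

It's a constant shift of +3 (ROT3).
For range: r+3=u, a+3=d, n+3=q, g+3=j, e+3=h.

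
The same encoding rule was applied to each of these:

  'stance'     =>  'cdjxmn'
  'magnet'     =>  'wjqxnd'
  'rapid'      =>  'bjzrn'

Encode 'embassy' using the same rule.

The shift depends on letter class: consonant s→c is +10, but vowel a→j is +9. Vowels shift forward by 9 and consonants shift forward by 10.
For embassy: e(vowel)+9=n, m(cons)+10=w, b(cons)+10=l, a(vowel)+9=j, s(cons)+10=c, s(cons)+10=c, y(cons)+10=i.

nwljcci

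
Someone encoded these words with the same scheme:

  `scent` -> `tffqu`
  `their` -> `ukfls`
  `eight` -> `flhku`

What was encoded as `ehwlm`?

Shifts by position in scent: pos 0: s→t (+1), pos 1: c→f (+3), pos 2: e→f (+1), pos 3: n→q (+3) — repeating every 2. It's a Vigenère-style cipher with numeric key [1,3]: position i shifts by key[i mod 2].
Undoing it on ehwlm: e−1=d, h−3=e, w−1=v, l−3=i, m−1=l.

devil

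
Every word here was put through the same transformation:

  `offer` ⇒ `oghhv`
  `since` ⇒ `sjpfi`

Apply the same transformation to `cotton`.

Letter i (0-indexed) is shifted by i+0, so successive shifts are 0, 1, 2, ….
For cotton: c+0=c, o+1=p, t+2=v, t+3=w, o+4=s, n+5=s.

cpvwss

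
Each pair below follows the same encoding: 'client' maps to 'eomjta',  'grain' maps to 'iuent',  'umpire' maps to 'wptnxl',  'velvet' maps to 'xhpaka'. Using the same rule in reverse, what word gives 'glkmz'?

eight

In client: c→e is +2, l→o is +3, i→m is +4, e→j is +5 — the shift increases by 1 each position. Letter i (0-indexed) is shifted by i+2, so successive shifts are 2, 3, 4, ….
Decoding glkmz: g−2=e, l−3=i, k−4=g, m−5=h, z−6=t.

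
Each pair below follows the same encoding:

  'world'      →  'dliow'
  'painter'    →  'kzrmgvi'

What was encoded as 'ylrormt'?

Each pair mirrors across the alphabet (w↔d, o↔l, r↔i): positions sum to 25. This is the alphabet-reversal cipher (Atbash): a becomes z, b becomes y, etc.
Reversing it on ylrormt: y↔b, l↔o, r↔i, o↔l, r↔i, m↔n, t↔g.

boiling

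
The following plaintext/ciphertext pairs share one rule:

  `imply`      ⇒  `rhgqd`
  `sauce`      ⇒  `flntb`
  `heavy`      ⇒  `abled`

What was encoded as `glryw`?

paint

Each letter's alphabet position (a=0..z=25) is mapped through 17·x+11 mod 26 — an affine cipher.
Undoing it on glryw: g(6)→23·(6−11)≡15=p; l(11)→23·(11−11)≡0=a; r(17)→23·(17−11)≡8=i; y(24)→23·(24−11)≡13=n; w(22)→23·(22−11)≡19=t (all mod 26).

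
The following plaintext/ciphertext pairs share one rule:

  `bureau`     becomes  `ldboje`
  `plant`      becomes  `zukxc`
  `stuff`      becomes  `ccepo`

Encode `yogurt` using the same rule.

ixqead

Shifts by position in bureau: pos 0: b→l (+10), pos 1: u→d (+9), pos 2: r→b (+10), pos 3: e→o (+10), pos 4: a→j (+9), pos 5: u→e (+10) — repeating every 3. The shifts repeat in a cycle of length 3: positions 0,1,… shift by +10, +9, +10, then the pattern repeats.
On yogurt: y+10=i, o+9=x, g+10=q, u+10=e, r+9=a, t+10=d.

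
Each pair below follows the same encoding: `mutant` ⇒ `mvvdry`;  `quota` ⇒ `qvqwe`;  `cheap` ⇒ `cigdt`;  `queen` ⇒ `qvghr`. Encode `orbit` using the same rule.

In mutant: m→m is +0, u→v is +1, t→v is +2, a→d is +3 — the shift increases by 1 each position. Letter i (0-indexed) is shifted by i+0, so successive shifts are 0, 1, 2, ….
Applying it to orbit: o+0=o, r+1=s, b+2=d, i+3=l, t+4=x.

osdlx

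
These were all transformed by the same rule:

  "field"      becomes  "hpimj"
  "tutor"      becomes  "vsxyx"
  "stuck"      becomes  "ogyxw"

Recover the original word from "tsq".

The output letters match the input read backwards, each shifted +4: field reversed is dleif. Two steps: reverse the string, then apply a Caesar shift of +4.
Decoding tsq: shift back: t−4=p, s−4=o, q−4=m → pom; then reverse → mop.

mop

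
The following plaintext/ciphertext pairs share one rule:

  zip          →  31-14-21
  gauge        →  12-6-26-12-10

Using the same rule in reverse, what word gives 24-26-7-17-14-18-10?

Each letter is replaced by its alphabet position (a=1..z=26) + 5.
Reversing it on 24-26-7-17-14-18-10: 24→(24−5)÷1=19=s, 26→(26−5)÷1=21=u, 7→(7−5)÷1=2=b, 17→(17−5)÷1=12=l, 14→(14−5)÷1=9=i, 18→(18−5)÷1=13=m, 10→(10−5)÷1=5=e.

sublime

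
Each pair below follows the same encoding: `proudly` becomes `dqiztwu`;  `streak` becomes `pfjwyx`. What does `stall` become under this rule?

The output letters match the input read backwards, each shifted +5: proudly reversed is ylduorp. The word is reversed, then every letter is shifted forward by 5.
Applying it to stall: reverse → llats; then shift: l+5=q, l+5=q, a+5=f, t+5=y, s+5=x.

qqfyx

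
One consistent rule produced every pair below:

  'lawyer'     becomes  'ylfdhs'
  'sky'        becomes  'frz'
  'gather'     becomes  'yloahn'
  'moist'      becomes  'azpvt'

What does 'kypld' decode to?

The output letters match the input read backwards, each shifted +7: lawyer reversed is reywal. Two steps: reverse the string, then apply a Caesar shift of +7.
Decoding kypld: shift back: k−7=d, y−7=r, p−7=i, l−7=e, d−7=w → driew; then reverse → weird.

weird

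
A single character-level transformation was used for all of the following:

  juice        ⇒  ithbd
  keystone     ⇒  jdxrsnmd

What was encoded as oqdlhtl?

premium

Each letter is shifted forward by 25 in the alphabet (a Caesar shift of +25).
Decoding oqdlhtl: o−25=p, q−25=r, d−25=e, l−25=m, h−25=i, t−25=u, l−25=m.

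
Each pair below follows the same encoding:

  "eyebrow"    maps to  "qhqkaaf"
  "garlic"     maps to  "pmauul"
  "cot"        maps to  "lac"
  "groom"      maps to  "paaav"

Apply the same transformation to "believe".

The shift depends on letter class: consonant y→h is +9, but vowel e→q is +12. Vowels shift forward by 12 and consonants shift forward by 9.
On believe: b(cons)+9=k, e(vowel)+12=q, l(cons)+9=u, i(vowel)+12=u, e(vowel)+12=q, v(cons)+9=e, e(vowel)+12=q.

kquuqeq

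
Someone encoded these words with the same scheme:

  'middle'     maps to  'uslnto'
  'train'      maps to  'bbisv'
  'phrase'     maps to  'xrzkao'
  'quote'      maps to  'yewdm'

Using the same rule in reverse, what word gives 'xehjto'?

Shifts by position in middle: pos 0: m→u (+8), pos 1: i→s (+10), pos 2: d→l (+8), pos 3: d→n (+10) — repeating every 2. The shifts repeat in a cycle of length 2: positions 0,1,… shift by +8, +10, then the pattern repeats.
Reversing it on xehjto: x−8=p, e−10=u, h−8=z, j−10=z, t−8=l, o−10=e.

puzzle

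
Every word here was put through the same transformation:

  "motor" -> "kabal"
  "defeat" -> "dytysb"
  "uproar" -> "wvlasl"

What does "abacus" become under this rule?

m(12)→k(10) and o(14)→a(0) fit y≡21x+18 (mod 26); the inverse of 21 mod 26 is 5. Each letter's alphabet position (a=0..z=25) is mapped through 21·x+18 mod 26 — an affine cipher.
For abacus: a(0)→21·0+18≡18=s; b(1)→21·1+18≡13=n; a(0)→21·0+18≡18=s; c(2)→21·2+18≡8=i; u(20)→21·20+18≡22=w; s(18)→21·18+18≡6=g (all mod 26).

snsiwg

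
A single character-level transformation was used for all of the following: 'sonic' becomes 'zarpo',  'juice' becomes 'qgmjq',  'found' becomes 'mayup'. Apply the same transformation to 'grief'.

ndmlr

Shifts by position in sonic: pos 0: s→z (+7), pos 1: o→a (+12), pos 2: n→r (+4), pos 3: i→p (+7), pos 4: c→o (+12) — repeating every 3. The shifts repeat in a cycle of length 3: positions 0,1,… shift by +7, +12, +4, then the pattern repeats.
On grief: g+7=n, r+12=d, i+4=m, e+7=l, f+12=r.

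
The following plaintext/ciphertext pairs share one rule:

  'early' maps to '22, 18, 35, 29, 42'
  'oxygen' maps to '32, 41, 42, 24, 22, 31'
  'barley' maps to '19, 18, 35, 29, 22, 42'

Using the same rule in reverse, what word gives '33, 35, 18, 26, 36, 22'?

praise

Letters become their 1-based position plus 17 (so a→18, b→19, …).
Reversing it on 33, 35, 18, 26, 36, 22: 33→(33−17)÷1=16=p, 35→(35−17)÷1=18=r, 18→(18−17)÷1=1=a, 26→(26−17)÷1=9=i, 36→(36−17)÷1=19=s, 22→(22−17)÷1=5=e.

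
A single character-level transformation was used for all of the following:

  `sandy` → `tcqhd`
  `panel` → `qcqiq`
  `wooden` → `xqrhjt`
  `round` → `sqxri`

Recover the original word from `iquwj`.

horse

In sandy: s→t is +1, a→c is +2, n→q is +3, d→h is +4 — the shift increases by 1 each position. Letter i (0-indexed) is shifted by i+1, so successive shifts are 1, 2, 3, ….
Reversing it on iquwj: i−1=h, q−2=o, u−3=r, w−4=s, j−5=e.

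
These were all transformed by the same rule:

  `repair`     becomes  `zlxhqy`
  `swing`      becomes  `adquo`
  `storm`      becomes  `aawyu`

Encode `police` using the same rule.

Shifts by position in repair: pos 0: r→z (+8), pos 1: e→l (+7), pos 2: p→x (+8), pos 3: a→h (+7) — repeating every 2. The shifts repeat in a cycle of length 2: positions 0,1,… shift by +8, +7, then the pattern repeats.
For police: p+8=x, o+7=v, l+8=t, i+7=p, c+8=k, e+7=l.

xvtpkl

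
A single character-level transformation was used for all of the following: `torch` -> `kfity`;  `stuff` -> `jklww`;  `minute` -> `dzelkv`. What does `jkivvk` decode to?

street

Compare letters: t→k is +17, o→f is +17, r→i is +17 — a constant shift. This is a Caesar cipher with shift 17.
Decoding jkivvk: j−17=s, k−17=t, i−17=r, v−17=e, v−17=e, k−17=t.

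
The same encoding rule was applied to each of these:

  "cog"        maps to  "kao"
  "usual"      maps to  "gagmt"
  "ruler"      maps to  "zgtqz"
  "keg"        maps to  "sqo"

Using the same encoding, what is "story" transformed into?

Two shifts are in play — +12 for a/e/i/o/u, +8 for every other letter.
On story: s(cons)+8=a, t(cons)+8=b, o(vowel)+12=a, r(cons)+8=z, y(cons)+8=g.

abazg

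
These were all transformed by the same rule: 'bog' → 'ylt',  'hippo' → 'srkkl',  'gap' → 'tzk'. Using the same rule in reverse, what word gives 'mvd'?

new

Letters are reflected about the middle of the alphabet (position → 25−position): Atbash.
Reversing it on mvd: m↔n, v↔e, d↔w.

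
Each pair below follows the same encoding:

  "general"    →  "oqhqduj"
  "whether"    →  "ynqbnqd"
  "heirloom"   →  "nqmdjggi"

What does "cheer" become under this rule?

g(6)→o(14) and e(4)→q(16) fit y≡25x+20 (mod 26); the inverse of 25 mod 26 is 25. Treating letters as 0–25, the rule is x ↦ 25x + 20 (mod 26).
For cheer: c(2)→25·2+20≡18=s; h(7)→25·7+20≡13=n; e(4)→25·4+20≡16=q; e(4)→25·4+20≡16=q; r(17)→25·17+20≡3=d (all mod 26).

snqqd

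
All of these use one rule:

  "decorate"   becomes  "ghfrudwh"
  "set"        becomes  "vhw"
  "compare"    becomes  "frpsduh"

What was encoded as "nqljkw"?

Compare letters: d→g is +3, e→h is +3, c→f is +3 — a constant shift. Every letter moves 3 places later in the alphabet, wrapping around z→a.
Decoding nqljkw: n−3=k, q−3=n, l−3=i, j−3=g, k−3=h, w−3=t.

knight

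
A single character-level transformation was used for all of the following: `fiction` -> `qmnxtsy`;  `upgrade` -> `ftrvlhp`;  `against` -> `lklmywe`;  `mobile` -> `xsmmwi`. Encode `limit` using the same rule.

It's a Vigenère-style cipher with numeric key [11,4]: position i shifts by key[i mod 2].
On limit: l+11=w, i+4=m, m+11=x, i+4=m, t+11=e.

wmxme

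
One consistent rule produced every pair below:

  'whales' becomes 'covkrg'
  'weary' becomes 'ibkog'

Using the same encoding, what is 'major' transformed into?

bytkw

Read the word backwards and shift each letter +10.
On major: reverse → rojam; then shift: r+10=b, o+10=y, j+10=t, a+10=k, m+10=w.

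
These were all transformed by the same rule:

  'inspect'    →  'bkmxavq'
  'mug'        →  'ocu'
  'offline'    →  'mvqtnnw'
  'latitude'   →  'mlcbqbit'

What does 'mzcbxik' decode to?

capture

Two steps: reverse the string, then apply a Caesar shift of +8.
Undoing it on mzcbxik: shift back: m−8=e, z−8=r, c−8=u, b−8=t, x−8=p, i−8=a, k−8=c → erutpac; then reverse → capture.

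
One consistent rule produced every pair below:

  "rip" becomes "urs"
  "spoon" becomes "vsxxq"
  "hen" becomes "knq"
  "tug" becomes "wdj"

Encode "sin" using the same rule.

vrq

The shift depends on letter class: consonant r→u is +3, but vowel i→r is +9. Vowels shift forward by 9 and consonants shift forward by 3.
For sin: s(cons)+3=v, i(vowel)+9=r, n(cons)+3=q.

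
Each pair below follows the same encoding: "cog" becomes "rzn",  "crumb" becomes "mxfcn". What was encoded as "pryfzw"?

Read the word backwards and shift each letter +11.
Undoing it on pryfzw: shift back: p−11=e, r−11=g, y−11=n, f−11=u, z−11=o, w−11=l → egnuol; then reverse → lounge.

lounge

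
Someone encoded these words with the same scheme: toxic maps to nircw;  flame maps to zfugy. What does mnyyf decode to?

Compare letters: t→n is +20, o→i is +20, x→r is +20 — a constant shift. This is a Caesar cipher with shift 20.
Reversing it on mnyyf: m−20=s, n−20=t, y−20=e, y−20=e, f−20=l.

steel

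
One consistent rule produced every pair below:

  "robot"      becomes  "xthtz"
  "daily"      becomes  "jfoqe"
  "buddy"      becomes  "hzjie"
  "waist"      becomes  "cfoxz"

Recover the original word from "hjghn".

It's a Vigenère-style cipher with numeric key [6,5]: position i shifts by key[i mod 2].
Decoding hjghn: h−6=b, j−5=e, g−6=a, h−5=c, n−6=h.

beach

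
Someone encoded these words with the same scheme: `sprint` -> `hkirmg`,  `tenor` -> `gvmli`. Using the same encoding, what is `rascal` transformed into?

izhxzo

Each pair mirrors across the alphabet (s↔h, p↔k, r↔i): positions sum to 25. This is the alphabet-reversal cipher (Atbash): a becomes z, b becomes y, etc.
Applying it to rascal: r↔i, a↔z, s↔h, c↔x, a↔z, l↔o.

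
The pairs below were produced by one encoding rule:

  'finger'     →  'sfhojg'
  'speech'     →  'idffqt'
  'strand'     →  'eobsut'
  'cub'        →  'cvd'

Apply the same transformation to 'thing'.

The output letters match the input read backwards, each shifted +1: finger reversed is regnif. Two steps: reverse the string, then apply a Caesar shift of +1.
Applying it to thing: reverse → gniht; then shift: g+1=h, n+1=o, i+1=j, h+1=i, t+1=u.

hojiu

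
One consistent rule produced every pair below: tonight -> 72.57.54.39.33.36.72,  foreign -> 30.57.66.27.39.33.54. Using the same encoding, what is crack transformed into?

21.66.15.21.45

t(#20)→72 and o(#15)→57: differences scale by 3, so n = 3·pos + 12. The formula is n = 3×(alphabet index, a=1) + 12.
For crack: c=3→21, r=18→66, a=1→15, c=3→21, k=11→45.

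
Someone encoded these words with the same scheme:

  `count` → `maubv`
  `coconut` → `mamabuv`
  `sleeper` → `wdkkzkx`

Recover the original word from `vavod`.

c(2)→m(12) and o(14)→a(0) fit y≡25x+14 (mod 26); the inverse of 25 mod 26 is 25. Treating letters as 0–25, the rule is x ↦ 25x + 14 (mod 26).
Decoding vavod: v(21)→25·(21−14)≡19=t; a(0)→25·(0−14)≡14=o; v(21)→25·(21−14)≡19=t; o(14)→25·(14−14)≡0=a; d(3)→25·(3−14)≡11=l (all mod 26).

total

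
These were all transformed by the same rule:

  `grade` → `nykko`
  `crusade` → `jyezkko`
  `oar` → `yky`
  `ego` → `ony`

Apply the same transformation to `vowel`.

The shift depends on letter class: consonant g→n is +7, but vowel a→k is +10. Two shifts are in play — +10 for a/e/i/o/u, +7 for every other letter.
On vowel: v(cons)+7=c, o(vowel)+10=y, w(cons)+7=d, e(vowel)+10=o, l(cons)+7=s.

cydos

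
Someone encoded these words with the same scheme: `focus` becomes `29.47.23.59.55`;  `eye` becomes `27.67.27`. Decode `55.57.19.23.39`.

stack

f(#6)→29 and o(#15)→47: differences scale by 2, so n = 2·pos + 17. With a=1..z=26, the number is 2·pos + 17.
Reversing it on 55.57.19.23.39: 55→(55−17)÷2=19=s, 57→(57−17)÷2=20=t, 19→(19−17)÷2=1=a, 23→(23−17)÷2=3=c, 39→(39−17)÷2=11=k.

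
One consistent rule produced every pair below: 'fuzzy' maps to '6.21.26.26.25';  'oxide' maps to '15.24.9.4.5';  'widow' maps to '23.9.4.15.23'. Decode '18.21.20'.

f is letter #6 and maps to 6: an offset of 0. Letters become their 1-indexed alphabet positions: a=1 … z=26.
Decoding 18.21.20: 18=r, 21=u, 20=t.

rut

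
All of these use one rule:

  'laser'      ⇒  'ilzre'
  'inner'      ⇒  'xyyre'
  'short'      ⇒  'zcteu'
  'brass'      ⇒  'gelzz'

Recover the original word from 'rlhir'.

Treating letters as 0–25, the rule is x ↦ 21x + 11 (mod 26).
Decoding rlhir: r(17)→5·(17−11)≡4=e; l(11)→5·(11−11)≡0=a; h(7)→5·(7−11)≡6=g; i(8)→5·(8−11)≡11=l; r(17)→5·(17−11)≡4=e (all mod 26).

eagle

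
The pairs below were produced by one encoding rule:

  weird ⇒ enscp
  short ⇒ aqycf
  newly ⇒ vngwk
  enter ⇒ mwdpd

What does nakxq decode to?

frame

In weird: w→e is +8, e→n is +9, i→s is +10, r→c is +11 — the shift increases by 1 each position. Letter i (0-indexed) is shifted by i+8, so successive shifts are 8, 9, 10, ….
Undoing it on nakxq: n−8=f, a−9=r, k−10=a, x−11=m, q−12=e.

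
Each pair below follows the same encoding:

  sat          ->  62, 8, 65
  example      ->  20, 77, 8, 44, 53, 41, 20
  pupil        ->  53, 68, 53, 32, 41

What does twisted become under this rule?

65, 74, 32, 62, 65, 20, 17

s(#19)→62 and a(#1)→8: differences scale by 3, so n = 3·pos + 5. The formula is n = 3×(alphabet index, a=1) + 5.
On twisted: t=20→65, w=23→74, i=9→32, s=19→62, t=20→65, e=5→20, d=4→17.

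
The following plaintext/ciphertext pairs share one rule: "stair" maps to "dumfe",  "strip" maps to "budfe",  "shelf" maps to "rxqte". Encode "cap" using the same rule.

The output letters match the input read backwards, each shifted +12: stair reversed is riats. Read the word backwards and shift each letter +12.
Applying it to cap: reverse → pac; then shift: p+12=b, a+12=m, c+12=o.

bmo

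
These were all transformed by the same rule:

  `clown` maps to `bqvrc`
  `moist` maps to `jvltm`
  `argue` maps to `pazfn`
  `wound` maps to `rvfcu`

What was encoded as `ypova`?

c(2)→b(1) and l(11)→q(16) fit y≡19x+15 (mod 26); the inverse of 19 mod 26 is 11. This is an affine cipher: with a=0,…,z=25, each position x becomes (19x+15) mod 26.
Undoing it on ypova: y(24)→11·(24−15)≡21=v; p(15)→11·(15−15)≡0=a; o(14)→11·(14−15)≡15=p; v(21)→11·(21−15)≡14=o; a(0)→11·(0−15)≡17=r (all mod 26).

vapor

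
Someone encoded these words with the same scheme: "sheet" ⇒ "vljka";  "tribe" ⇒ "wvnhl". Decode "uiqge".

relax

In sheet: s→v is +3, h→l is +4, e→j is +5, e→k is +6 — the shift increases by 1 each position. Each letter shifts forward by (position + 3), i.e. 3, 4, 5, … — the shift grows by one for each successive letter.
Decoding uiqge: u−3=r, i−4=e, q−5=l, g−6=a, e−7=x.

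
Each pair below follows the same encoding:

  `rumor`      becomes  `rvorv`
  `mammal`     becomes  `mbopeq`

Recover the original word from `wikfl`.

In rumor: r→r is +0, u→v is +1, m→o is +2, o→r is +3 — the shift increases by 1 each position. Letter i (0-indexed) is shifted by i+0, so successive shifts are 0, 1, 2, ….
Undoing it on wikfl: w−0=w, i−1=h, k−2=i, f−3=c, l−4=h.

which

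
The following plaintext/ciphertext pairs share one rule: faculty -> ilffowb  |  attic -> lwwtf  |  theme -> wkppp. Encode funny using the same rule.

ifqqb

The shift depends on letter class: consonant f→i is +3, but vowel a→l is +11. Two shifts are in play — +11 for a/e/i/o/u, +3 for every other letter.
Applying it to funny: f(cons)+3=i, u(vowel)+11=f, n(cons)+3=q, n(cons)+3=q, y(cons)+3=b.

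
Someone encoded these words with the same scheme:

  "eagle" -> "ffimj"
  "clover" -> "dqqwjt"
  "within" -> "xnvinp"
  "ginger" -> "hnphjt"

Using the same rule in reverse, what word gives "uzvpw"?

tutor

Shifts by position in eagle: pos 0: e→f (+1), pos 1: a→f (+5), pos 2: g→i (+2), pos 3: l→m (+1), pos 4: e→j (+5) — repeating every 3. The shifts repeat in a cycle of length 3: positions 0,1,… shift by +1, +5, +2, then the pattern repeats.
Decoding uzvpw: u−1=t, z−5=u, v−2=t, p−1=o, w−5=r.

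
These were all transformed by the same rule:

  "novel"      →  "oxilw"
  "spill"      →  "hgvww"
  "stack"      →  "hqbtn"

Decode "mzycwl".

hurdle

Treating letters as 0–25, the rule is x ↦ 9x + 1 (mod 26).
Decoding mzycwl: m(12)→3·(12−1)≡7=h; z(25)→3·(25−1)≡20=u; y(24)→3·(24−1)≡17=r; c(2)→3·(2−1)≡3=d; w(22)→3·(22−1)≡11=l; l(11)→3·(11−1)≡4=e (all mod 26).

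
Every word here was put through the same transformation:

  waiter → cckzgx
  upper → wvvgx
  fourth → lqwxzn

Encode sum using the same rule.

The shift depends on letter class: consonant w→c is +6, but vowel a→c is +2. Vowels shift forward by 2 and consonants shift forward by 6.
On sum: s(cons)+6=y, u(vowel)+2=w, m(cons)+6=s.

yws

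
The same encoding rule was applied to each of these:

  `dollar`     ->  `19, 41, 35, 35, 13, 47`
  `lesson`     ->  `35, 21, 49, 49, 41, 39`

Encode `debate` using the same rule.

19, 21, 15, 13, 51, 21

d(#4)→19 and o(#15)→41: differences scale by 2, so n = 2·pos + 11. With a=1..z=26, the number is 2·pos + 11.
For debate: d=4→19, e=5→21, b=2→15, a=1→13, t=20→51, e=5→21.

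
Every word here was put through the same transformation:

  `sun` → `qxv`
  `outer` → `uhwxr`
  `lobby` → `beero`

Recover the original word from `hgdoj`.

glade

Read the word backwards and shift each letter +3.
Decoding hgdoj: shift back: h−3=e, g−3=d, d−3=a, o−3=l, j−3=g → edalg; then reverse → glade.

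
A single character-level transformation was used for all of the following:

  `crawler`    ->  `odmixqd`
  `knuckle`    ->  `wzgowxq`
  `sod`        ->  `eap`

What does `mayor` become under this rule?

ymkad

Each letter is shifted forward by 12 in the alphabet (a Caesar shift of +12).
Applying it to mayor: m+12=y, a+12=m, y+12=k, o+12=a, r+12=d.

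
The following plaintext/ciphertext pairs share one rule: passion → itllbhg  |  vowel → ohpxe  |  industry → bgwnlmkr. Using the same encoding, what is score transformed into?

It's a constant shift of +19 (ROT19).
Applying it to score: s+19=l, c+19=v, o+19=h, r+19=k, e+19=x.

lvhkx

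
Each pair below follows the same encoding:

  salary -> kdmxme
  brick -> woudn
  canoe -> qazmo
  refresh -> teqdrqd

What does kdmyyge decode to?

summary

The output letters match the input read backwards, each shifted +12: salary reversed is yralas. The word is reversed, then every letter is shifted forward by 12.
Decoding kdmyyge: shift back: k−12=y, d−12=r, m−12=a, y−12=m, y−12=m, g−12=u, e−12=s → yrammus; then reverse → summary.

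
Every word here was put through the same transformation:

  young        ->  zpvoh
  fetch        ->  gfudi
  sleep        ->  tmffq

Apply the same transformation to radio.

sbejp

This is a Caesar cipher with shift 1.
For radio: r+1=s, a+1=b, d+1=e, i+1=j, o+1=p.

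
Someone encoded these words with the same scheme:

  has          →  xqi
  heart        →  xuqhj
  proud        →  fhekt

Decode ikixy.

sushi

Compare letters: h→x is +16, a→q is +16, s→i is +16 — a constant shift. This is a Caesar cipher with shift 16.
Reversing it on ikixy: i−16=s, k−16=u, i−16=s, x−16=h, y−16=i.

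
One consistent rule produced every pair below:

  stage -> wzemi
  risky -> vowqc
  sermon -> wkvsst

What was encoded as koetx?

giant

Shifts by position in stage: pos 0: s→w (+4), pos 1: t→z (+6), pos 2: a→e (+4), pos 3: g→m (+6) — repeating every 2. It's a Vigenère-style cipher with numeric key [4,6]: position i shifts by key[i mod 2].
Decoding koetx: k−4=g, o−6=i, e−4=a, t−6=n, x−4=t.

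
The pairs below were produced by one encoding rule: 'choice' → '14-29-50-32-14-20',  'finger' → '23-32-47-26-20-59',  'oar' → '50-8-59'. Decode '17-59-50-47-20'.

drone

c(#3)→14 and h(#8)→29: differences scale by 3, so n = 3·pos + 5. Each letter becomes 3×(its alphabet position, a=1..z=26) + 5.
Undoing it on 17-59-50-47-20: 17→(17−5)÷3=4=d, 59→(59−5)÷3=18=r, 50→(50−5)÷3=15=o, 47→(47−5)÷3=14=n, 20→(20−5)÷3=5=e.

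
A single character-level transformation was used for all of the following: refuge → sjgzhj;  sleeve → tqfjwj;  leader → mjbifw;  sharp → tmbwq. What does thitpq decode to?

Shifts by position in refuge: pos 0: r→s (+1), pos 1: e→j (+5), pos 2: f→g (+1), pos 3: u→z (+5) — repeating every 2. The shifts repeat in a cycle of length 2: positions 0,1,… shift by +1, +5, then the pattern repeats.
Reversing it on thitpq: t−1=s, h−5=c, i−1=h, t−5=o, p−1=o, q−5=l.

school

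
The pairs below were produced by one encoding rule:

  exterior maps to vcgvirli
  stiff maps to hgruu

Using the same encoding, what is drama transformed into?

wiznz

Each pair mirrors across the alphabet (e↔v, x↔c, t↔g): positions sum to 25. Each letter is replaced by its mirror in the alphabet: a↔z, b↔y, c↔x, and so on (the Atbash cipher).
Applying it to drama: d↔w, r↔i, a↔z, m↔n, a↔z.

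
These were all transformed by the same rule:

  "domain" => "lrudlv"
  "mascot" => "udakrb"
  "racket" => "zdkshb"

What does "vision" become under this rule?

dlalrv

The shift depends on letter class: consonant d→l is +8, but vowel o→r is +3. Vowels shift forward by 3 and consonants shift forward by 8.
For vision: v(cons)+8=d, i(vowel)+3=l, s(cons)+8=a, i(vowel)+3=l, o(vowel)+3=r, n(cons)+8=v.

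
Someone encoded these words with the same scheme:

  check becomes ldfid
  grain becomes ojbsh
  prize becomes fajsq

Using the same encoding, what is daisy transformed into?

ztjbe

The output letters match the input read backwards, each shifted +1: check reversed is kcehc. Read the word backwards and shift each letter +1.
On daisy: reverse → ysiad; then shift: y+1=z, s+1=t, i+1=j, a+1=b, d+1=e.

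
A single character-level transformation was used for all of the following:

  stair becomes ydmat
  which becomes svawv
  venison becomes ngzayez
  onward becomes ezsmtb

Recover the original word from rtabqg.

s(18)→y(24) and t(19)→d(3) fit y≡5x+12 (mod 26); the inverse of 5 mod 26 is 21. Each letter's alphabet position (a=0..z=25) is mapped through 5·x+12 mod 26 — an affine cipher.
Reversing it on rtabqg: r(17)→21·(17−12)≡1=b; t(19)→21·(19−12)≡17=r; a(0)→21·(0−12)≡8=i; b(1)→21·(1−12)≡3=d; q(16)→21·(16−12)≡6=g; g(6)→21·(6−12)≡4=e (all mod 26).

bridge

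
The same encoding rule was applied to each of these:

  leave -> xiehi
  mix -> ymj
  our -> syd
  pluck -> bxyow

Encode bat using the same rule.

nef

Two shifts are in play — +4 for a/e/i/o/u, +12 for every other letter.
On bat: b(cons)+12=n, a(vowel)+4=e, t(cons)+12=f.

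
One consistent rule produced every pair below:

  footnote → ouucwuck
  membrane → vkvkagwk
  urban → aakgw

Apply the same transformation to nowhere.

wufqkak

The shift depends on letter class: consonant f→o is +9, but vowel o→u is +6. Vowels shift forward by 6 and consonants shift forward by 9.
On nowhere: n(cons)+9=w, o(vowel)+6=u, w(cons)+9=f, h(cons)+9=q, e(vowel)+6=k, r(cons)+9=a, e(vowel)+6=k.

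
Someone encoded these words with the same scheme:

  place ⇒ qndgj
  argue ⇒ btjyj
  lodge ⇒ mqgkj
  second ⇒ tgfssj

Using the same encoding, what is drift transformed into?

In place: p→q is +1, l→n is +2, a→d is +3, c→g is +4 — the shift increases by 1 each position. Letter i (0-indexed) is shifted by i+1, so successive shifts are 1, 2, 3, ….
Applying it to drift: d+1=e, r+2=t, i+3=l, f+4=j, t+5=y.

etljy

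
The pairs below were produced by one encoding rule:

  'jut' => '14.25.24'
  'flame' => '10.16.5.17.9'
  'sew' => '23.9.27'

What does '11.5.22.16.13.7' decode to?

Letters become their 1-based position plus 4 (so a→5, b→6, …).
Undoing it on 11.5.22.16.13.7: 11→(11−4)÷1=7=g, 5→(5−4)÷1=1=a, 22→(22−4)÷1=18=r, 16→(16−4)÷1=12=l, 13→(13−4)÷1=9=i, 7→(7−4)÷1=3=c.

garlic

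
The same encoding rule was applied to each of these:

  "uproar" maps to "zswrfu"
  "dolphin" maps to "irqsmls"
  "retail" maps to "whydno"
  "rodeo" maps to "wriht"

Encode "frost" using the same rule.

kutvy

Shifts by position in uproar: pos 0: u→z (+5), pos 1: p→s (+3), pos 2: r→w (+5), pos 3: o→r (+3) — repeating every 2. It's a Vigenère-style cipher with numeric key [5,3]: position i shifts by key[i mod 2].
For frost: f+5=k, r+3=u, o+5=t, s+3=v, t+5=y.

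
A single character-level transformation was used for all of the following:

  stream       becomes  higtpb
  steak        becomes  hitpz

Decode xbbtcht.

immense

Compare letters: s→h is +15, t→i is +15, r→g is +15 — a constant shift. Each letter is shifted forward by 15 in the alphabet (a Caesar shift of +15).
Reversing it on xbbtcht: x−15=i, b−15=m, b−15=m, t−15=e, c−15=n, h−15=s, t−15=e.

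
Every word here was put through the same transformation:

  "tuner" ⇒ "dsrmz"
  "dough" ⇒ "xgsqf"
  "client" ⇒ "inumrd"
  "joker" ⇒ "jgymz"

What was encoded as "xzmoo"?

dress

This is an affine cipher: with a=0,…,z=25, each position x becomes (15x+4) mod 26.
Undoing it on xzmoo: x(23)→7·(23−4)≡3=d; z(25)→7·(25−4)≡17=r; m(12)→7·(12−4)≡4=e; o(14)→7·(14−4)≡18=s; o(14)→7·(14−4)≡18=s (all mod 26).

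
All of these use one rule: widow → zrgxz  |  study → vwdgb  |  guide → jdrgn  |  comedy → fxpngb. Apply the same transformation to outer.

xdwnu

The shift depends on letter class: consonant w→z is +3, but vowel i→r is +9. Two shifts are in play — +9 for a/e/i/o/u, +3 for every other letter.
For outer: o(vowel)+9=x, u(vowel)+9=d, t(cons)+3=w, e(vowel)+9=n, r(cons)+3=u.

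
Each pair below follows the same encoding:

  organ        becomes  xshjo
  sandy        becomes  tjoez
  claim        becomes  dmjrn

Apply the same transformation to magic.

Two shifts are in play — +9 for a/e/i/o/u, +1 for every other letter.
Applying it to magic: m(cons)+1=n, a(vowel)+9=j, g(cons)+1=h, i(vowel)+9=r, c(cons)+1=d.

njhrd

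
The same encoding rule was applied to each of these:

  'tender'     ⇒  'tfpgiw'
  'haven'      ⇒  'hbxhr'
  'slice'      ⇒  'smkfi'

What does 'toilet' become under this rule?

tpkoiy

The shift increases by 1 at each position, starting from +0: 0, 1, 2, ….
Applying it to toilet: t+0=t, o+1=p, i+2=k, l+3=o, e+4=i, t+5=y.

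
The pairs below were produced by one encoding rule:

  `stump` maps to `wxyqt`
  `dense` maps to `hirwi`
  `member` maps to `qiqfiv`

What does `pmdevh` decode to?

Each letter is shifted forward by 4 in the alphabet (a Caesar shift of +4).
Decoding pmdevh: p−4=l, m−4=i, d−4=z, e−4=a, v−4=r, h−4=d.

lizard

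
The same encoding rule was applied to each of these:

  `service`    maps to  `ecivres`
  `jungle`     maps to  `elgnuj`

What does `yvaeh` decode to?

heavy

It's just the letters in reverse order.
Reversing it on yvaeh: then reverse → heavy.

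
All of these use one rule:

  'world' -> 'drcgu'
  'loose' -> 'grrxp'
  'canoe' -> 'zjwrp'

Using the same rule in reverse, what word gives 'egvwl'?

w(22)→d(3) and o(14)→r(17) fit y≡21x+9 (mod 26); the inverse of 21 mod 26 is 5. Each letter's alphabet position (a=0..z=25) is mapped through 21·x+9 mod 26 — an affine cipher.
Undoing it on egvwl: e(4)→5·(4−9)≡1=b; g(6)→5·(6−9)≡11=l; v(21)→5·(21−9)≡8=i; w(22)→5·(22−9)≡13=n; l(11)→5·(11−9)≡10=k (all mod 26).

blink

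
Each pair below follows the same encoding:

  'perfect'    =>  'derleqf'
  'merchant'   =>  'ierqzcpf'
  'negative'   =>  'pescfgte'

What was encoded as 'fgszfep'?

tighten

p(15)→d(3) and e(4)→e(4) fit y≡7x+2 (mod 26); the inverse of 7 mod 26 is 15. Treating letters as 0–25, the rule is x ↦ 7x + 2 (mod 26).
Undoing it on fgszfep: f(5)→15·(5−2)≡19=t; g(6)→15·(6−2)≡8=i; s(18)→15·(18−2)≡6=g; z(25)→15·(25−2)≡7=h; f(5)→15·(5−2)≡19=t; e(4)→15·(4−2)≡4=e; p(15)→15·(15−2)≡13=n (all mod 26).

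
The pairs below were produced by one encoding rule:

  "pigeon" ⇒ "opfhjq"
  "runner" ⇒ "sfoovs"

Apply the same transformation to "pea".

The output letters match the input read backwards, each shifted +1: pigeon reversed is noegip. Two steps: reverse the string, then apply a Caesar shift of +1.
Applying it to pea: reverse → aep; then shift: a+1=b, e+1=f, p+1=q.

bfq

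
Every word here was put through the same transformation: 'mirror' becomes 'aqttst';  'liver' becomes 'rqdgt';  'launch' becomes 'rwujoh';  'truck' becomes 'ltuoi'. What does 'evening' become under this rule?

gdgjqjy

m(12)→a(0) and i(8)→q(16) fit y≡9x+22 (mod 26); the inverse of 9 mod 26 is 3. Treating letters as 0–25, the rule is x ↦ 9x + 22 (mod 26).
On evening: e(4)→9·4+22≡6=g; v(21)→9·21+22≡3=d; e(4)→9·4+22≡6=g; n(13)→9·13+22≡9=j; i(8)→9·8+22≡16=q; n(13)→9·13+22≡9=j; g(6)→9·6+22≡24=y (all mod 26).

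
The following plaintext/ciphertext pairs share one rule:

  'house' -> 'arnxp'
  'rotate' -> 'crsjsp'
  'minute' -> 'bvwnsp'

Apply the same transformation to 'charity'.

Each letter's alphabet position (a=0..z=25) is mapped through 21·x+9 mod 26 — an affine cipher.
For charity: c(2)→21·2+9≡25=z; h(7)→21·7+9≡0=a; a(0)→21·0+9≡9=j; r(17)→21·17+9≡2=c; i(8)→21·8+9≡21=v; t(19)→21·19+9≡18=s; y(24)→21·24+9≡19=t (all mod 26).

zajcvst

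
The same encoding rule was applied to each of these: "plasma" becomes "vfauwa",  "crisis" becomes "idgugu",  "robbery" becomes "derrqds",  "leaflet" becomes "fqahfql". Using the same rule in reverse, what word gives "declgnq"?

This is an affine cipher: with a=0,…,z=25, each position x becomes (17x+0) mod 26.
Reversing it on declgnq: d(3)→23·(3−0)≡17=r; e(4)→23·(4−0)≡14=o; c(2)→23·(2−0)≡20=u; l(11)→23·(11−0)≡19=t; g(6)→23·(6−0)≡8=i; n(13)→23·(13−0)≡13=n; q(16)→23·(16−0)≡4=e (all mod 26).

routine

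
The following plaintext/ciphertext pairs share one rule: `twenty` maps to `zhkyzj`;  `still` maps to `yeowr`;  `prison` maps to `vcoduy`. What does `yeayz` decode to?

stunt

A repeating key of period 2 is used — shifts +6, +11 over and over.
Decoding yeayz: y−6=s, e−11=t, a−6=u, y−11=n, z−6=t.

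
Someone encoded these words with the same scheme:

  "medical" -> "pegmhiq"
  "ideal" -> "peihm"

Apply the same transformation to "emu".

The output letters match the input read backwards, each shifted +4: medical reversed is lacidem. The word is reversed, then every letter is shifted forward by 4.
Applying it to emu: reverse → ume; then shift: u+4=y, m+4=q, e+4=i.

yqi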